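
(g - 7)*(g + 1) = g^2 - 6*g - 7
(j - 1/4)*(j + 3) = j^2 + 11*j/4 - 3/4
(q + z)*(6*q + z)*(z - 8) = 6*q^2*z - 48*q^2 + 7*q*z^2 - 56*q*z + z^3 - 8*z^2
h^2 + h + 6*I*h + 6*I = (h + 1)*(h + 6*I)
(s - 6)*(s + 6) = s^2 - 36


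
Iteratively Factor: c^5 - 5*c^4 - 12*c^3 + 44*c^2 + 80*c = (c)*(c^4 - 5*c^3 - 12*c^2 + 44*c + 80) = c*(c - 4)*(c^3 - c^2 - 16*c - 20) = c*(c - 4)*(c + 2)*(c^2 - 3*c - 10) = c*(c - 5)*(c - 4)*(c + 2)*(c + 2)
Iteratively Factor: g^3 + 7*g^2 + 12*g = (g + 4)*(g^2 + 3*g) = (g + 3)*(g + 4)*(g)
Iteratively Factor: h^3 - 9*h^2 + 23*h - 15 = (h - 3)*(h^2 - 6*h + 5) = (h - 3)*(h - 1)*(h - 5)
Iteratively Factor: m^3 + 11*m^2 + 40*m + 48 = (m + 4)*(m^2 + 7*m + 12) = (m + 3)*(m + 4)*(m + 4)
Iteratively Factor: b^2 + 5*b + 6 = (b + 2)*(b + 3)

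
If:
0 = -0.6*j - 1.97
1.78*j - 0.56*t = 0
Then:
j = -3.28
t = -10.44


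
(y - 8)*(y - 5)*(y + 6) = y^3 - 7*y^2 - 38*y + 240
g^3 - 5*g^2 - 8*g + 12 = (g - 6)*(g - 1)*(g + 2)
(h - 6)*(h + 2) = h^2 - 4*h - 12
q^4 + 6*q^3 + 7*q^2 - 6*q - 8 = (q - 1)*(q + 1)*(q + 2)*(q + 4)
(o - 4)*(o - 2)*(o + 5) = o^3 - o^2 - 22*o + 40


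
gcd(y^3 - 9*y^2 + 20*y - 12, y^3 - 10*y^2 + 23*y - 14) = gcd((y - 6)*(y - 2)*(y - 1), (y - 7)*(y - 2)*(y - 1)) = y^2 - 3*y + 2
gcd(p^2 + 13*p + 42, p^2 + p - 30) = p + 6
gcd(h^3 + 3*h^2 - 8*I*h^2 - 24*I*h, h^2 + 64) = h - 8*I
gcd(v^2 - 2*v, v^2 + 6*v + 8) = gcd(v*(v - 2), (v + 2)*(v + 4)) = 1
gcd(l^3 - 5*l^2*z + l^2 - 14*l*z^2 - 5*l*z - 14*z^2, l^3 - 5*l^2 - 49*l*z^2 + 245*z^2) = -l + 7*z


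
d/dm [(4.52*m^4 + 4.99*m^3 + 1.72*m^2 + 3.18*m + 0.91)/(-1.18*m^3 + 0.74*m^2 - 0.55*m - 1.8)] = (-5.3336*m^6 + 6.6896*m^5 - 1.7358*m^4 - 30.5282*m^3 - 27.0238*m^2 - 7.5388*m - 5.2235)/(1.3924*m^6 - 1.7464*m^5 + 1.8456*m^4 + 3.434*m^3 - 2.3615*m^2 + 1.98*m + 3.24)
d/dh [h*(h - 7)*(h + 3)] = 3*h^2 - 8*h - 21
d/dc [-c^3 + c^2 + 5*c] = -3*c^2 + 2*c + 5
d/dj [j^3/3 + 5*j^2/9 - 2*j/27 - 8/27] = j^2 + 10*j/9 - 2/27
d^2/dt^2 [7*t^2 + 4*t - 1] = 14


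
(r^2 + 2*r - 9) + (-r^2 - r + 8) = r - 1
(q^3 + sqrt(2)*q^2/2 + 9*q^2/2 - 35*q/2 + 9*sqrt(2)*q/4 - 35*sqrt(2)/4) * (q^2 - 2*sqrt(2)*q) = q^5 - 3*sqrt(2)*q^4/2 + 9*q^4/2 - 39*q^3/2 - 27*sqrt(2)*q^3/4 - 9*q^2 + 105*sqrt(2)*q^2/4 + 35*q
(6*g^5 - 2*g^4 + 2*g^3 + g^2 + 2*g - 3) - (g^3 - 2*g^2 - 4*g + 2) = 6*g^5 - 2*g^4 + g^3 + 3*g^2 + 6*g - 5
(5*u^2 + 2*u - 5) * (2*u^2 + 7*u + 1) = 10*u^4 + 39*u^3 + 9*u^2 - 33*u - 5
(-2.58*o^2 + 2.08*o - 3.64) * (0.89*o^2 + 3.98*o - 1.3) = -2.2962*o^4 - 8.4172*o^3 + 8.3928*o^2 - 17.1912*o + 4.732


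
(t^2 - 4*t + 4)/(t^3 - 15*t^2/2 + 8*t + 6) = 2*(t - 2)/(2*t^2 - 11*t - 6)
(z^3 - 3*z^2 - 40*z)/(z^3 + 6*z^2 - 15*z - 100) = z*(z - 8)/(z^2 + z - 20)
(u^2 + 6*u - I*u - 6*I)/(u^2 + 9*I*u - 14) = (u^2 + u*(6 - I) - 6*I)/(u^2 + 9*I*u - 14)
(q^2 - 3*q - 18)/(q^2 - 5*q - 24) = (q - 6)/(q - 8)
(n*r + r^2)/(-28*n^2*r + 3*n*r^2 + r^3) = (n + r)/(-28*n^2 + 3*n*r + r^2)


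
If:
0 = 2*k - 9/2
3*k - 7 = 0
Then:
No Solution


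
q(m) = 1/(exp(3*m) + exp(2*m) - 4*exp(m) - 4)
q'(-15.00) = 0.00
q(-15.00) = -0.25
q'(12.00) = 0.00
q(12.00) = 0.00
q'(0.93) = -0.70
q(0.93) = 0.12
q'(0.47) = -0.79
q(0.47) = -0.27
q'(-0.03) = -0.02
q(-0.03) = -0.17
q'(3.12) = -0.00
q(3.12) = 0.00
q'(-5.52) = 0.00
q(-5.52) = -0.25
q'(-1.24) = 0.04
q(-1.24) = -0.20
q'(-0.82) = 0.04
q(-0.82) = -0.18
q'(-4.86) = 0.00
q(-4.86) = -0.25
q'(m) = (-3*exp(3*m) - 2*exp(2*m) + 4*exp(m))/(exp(3*m) + exp(2*m) - 4*exp(m) - 4)^2 = (-3*exp(2*m) - 2*exp(m) + 4)*exp(m)/(exp(3*m) + exp(2*m) - 4*exp(m) - 4)^2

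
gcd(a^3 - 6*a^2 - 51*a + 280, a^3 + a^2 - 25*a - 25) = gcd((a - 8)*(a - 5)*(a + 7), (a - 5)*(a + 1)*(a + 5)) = a - 5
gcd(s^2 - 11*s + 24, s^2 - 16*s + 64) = s - 8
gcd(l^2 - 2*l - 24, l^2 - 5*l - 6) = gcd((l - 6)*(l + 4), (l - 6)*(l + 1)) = l - 6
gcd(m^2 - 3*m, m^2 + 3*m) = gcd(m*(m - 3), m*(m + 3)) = m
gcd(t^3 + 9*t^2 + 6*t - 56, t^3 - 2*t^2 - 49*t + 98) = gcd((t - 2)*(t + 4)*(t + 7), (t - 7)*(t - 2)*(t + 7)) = t^2 + 5*t - 14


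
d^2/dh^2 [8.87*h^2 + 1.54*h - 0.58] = 17.7400000000000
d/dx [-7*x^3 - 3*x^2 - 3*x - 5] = -21*x^2 - 6*x - 3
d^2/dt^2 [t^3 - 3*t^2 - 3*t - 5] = 6*t - 6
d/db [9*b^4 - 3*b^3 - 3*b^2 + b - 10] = 36*b^3 - 9*b^2 - 6*b + 1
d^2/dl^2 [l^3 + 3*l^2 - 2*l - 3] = 6*l + 6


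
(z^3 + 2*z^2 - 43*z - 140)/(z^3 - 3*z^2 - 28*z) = (z + 5)/z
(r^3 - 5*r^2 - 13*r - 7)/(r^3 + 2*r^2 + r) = (r - 7)/r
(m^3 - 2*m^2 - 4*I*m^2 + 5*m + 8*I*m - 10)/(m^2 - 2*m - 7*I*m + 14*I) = (m^2 - 4*I*m + 5)/(m - 7*I)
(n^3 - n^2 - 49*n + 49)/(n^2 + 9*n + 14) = (n^2 - 8*n + 7)/(n + 2)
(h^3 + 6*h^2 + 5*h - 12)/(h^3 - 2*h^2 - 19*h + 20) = (h + 3)/(h - 5)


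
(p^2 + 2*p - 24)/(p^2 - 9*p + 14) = (p^2 + 2*p - 24)/(p^2 - 9*p + 14)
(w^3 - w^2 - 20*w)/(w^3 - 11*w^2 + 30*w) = (w + 4)/(w - 6)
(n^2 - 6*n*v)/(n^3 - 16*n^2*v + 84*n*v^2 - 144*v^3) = n/(n^2 - 10*n*v + 24*v^2)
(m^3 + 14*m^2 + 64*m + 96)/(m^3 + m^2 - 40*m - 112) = (m + 6)/(m - 7)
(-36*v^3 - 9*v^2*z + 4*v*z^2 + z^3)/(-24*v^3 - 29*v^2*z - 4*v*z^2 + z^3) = (-12*v^2 + v*z + z^2)/(-8*v^2 - 7*v*z + z^2)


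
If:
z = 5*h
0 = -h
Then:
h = 0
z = 0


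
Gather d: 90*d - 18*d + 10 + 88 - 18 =72*d + 80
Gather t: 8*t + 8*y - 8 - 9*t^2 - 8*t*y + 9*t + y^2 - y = -9*t^2 + t*(17 - 8*y) + y^2 + 7*y - 8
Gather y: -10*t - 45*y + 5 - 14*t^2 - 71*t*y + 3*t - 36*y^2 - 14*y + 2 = -14*t^2 - 7*t - 36*y^2 + y*(-71*t - 59) + 7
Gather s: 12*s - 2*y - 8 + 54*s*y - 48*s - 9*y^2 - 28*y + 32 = s*(54*y - 36) - 9*y^2 - 30*y + 24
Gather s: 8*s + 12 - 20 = 8*s - 8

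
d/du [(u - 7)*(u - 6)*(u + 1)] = 3*u^2 - 24*u + 29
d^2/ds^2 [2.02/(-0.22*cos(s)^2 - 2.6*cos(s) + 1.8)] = (0.391072*(1 - cos(s)^2)^2 + 3.46632*cos(s)^3 + 17.050416*cos(s)^2 + 2.52096*cos(s) - 29.301312)/(0.22*cos(s)^2 + 2.6*cos(s) - 1.8)^3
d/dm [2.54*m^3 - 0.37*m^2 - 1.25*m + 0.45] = 7.62*m^2 - 0.74*m - 1.25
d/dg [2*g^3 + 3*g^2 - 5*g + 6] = 6*g^2 + 6*g - 5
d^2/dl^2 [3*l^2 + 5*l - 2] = 6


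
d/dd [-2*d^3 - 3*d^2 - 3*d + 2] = -6*d^2 - 6*d - 3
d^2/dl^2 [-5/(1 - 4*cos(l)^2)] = 40*(-8*sin(l)^4 + 6*sin(l)^2 + 3)/(4*cos(l)^2 - 1)^3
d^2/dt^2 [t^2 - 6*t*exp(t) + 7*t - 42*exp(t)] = -6*t*exp(t) - 54*exp(t) + 2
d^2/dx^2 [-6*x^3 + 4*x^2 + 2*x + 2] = 8 - 36*x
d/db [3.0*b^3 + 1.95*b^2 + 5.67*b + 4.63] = 9.0*b^2 + 3.9*b + 5.67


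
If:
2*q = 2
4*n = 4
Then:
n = 1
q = 1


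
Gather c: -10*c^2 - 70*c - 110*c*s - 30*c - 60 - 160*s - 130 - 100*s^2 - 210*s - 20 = -10*c^2 + c*(-110*s - 100) - 100*s^2 - 370*s - 210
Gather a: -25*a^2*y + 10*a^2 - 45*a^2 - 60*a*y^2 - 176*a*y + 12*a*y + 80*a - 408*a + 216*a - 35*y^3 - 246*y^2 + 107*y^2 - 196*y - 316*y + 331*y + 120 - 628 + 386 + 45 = a^2*(-25*y - 35) + a*(-60*y^2 - 164*y - 112) - 35*y^3 - 139*y^2 - 181*y - 77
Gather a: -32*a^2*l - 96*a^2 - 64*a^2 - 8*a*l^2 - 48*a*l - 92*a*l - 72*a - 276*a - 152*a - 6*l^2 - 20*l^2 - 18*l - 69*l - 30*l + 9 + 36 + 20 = a^2*(-32*l - 160) + a*(-8*l^2 - 140*l - 500) - 26*l^2 - 117*l + 65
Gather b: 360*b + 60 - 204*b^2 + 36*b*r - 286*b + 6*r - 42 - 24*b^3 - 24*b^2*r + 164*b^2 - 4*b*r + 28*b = -24*b^3 + b^2*(-24*r - 40) + b*(32*r + 102) + 6*r + 18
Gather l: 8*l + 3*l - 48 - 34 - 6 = 11*l - 88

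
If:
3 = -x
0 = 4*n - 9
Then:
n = 9/4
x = -3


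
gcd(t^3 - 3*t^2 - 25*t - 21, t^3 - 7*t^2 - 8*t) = t + 1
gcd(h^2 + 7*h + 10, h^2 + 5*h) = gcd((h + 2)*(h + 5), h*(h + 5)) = h + 5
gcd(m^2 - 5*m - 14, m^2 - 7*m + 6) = 1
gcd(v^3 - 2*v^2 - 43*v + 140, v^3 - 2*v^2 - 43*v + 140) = v^3 - 2*v^2 - 43*v + 140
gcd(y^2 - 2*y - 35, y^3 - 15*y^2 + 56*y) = y - 7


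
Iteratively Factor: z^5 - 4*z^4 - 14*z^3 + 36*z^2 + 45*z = (z - 5)*(z^4 + z^3 - 9*z^2 - 9*z) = (z - 5)*(z + 3)*(z^3 - 2*z^2 - 3*z) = (z - 5)*(z - 3)*(z + 3)*(z^2 + z) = z*(z - 5)*(z - 3)*(z + 3)*(z + 1)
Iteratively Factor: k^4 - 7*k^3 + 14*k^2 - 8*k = (k - 4)*(k^3 - 3*k^2 + 2*k) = (k - 4)*(k - 1)*(k^2 - 2*k) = k*(k - 4)*(k - 1)*(k - 2)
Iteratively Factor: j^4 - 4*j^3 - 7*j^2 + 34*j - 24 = (j - 2)*(j^3 - 2*j^2 - 11*j + 12) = (j - 4)*(j - 2)*(j^2 + 2*j - 3) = (j - 4)*(j - 2)*(j + 3)*(j - 1)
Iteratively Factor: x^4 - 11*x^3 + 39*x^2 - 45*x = (x - 5)*(x^3 - 6*x^2 + 9*x) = (x - 5)*(x - 3)*(x^2 - 3*x) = (x - 5)*(x - 3)^2*(x)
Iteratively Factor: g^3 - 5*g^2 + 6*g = (g - 2)*(g^2 - 3*g) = (g - 3)*(g - 2)*(g)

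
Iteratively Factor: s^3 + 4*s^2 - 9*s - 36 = (s - 3)*(s^2 + 7*s + 12) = (s - 3)*(s + 4)*(s + 3)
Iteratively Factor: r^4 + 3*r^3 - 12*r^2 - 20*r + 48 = (r + 4)*(r^3 - r^2 - 8*r + 12) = (r - 2)*(r + 4)*(r^2 + r - 6) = (r - 2)^2*(r + 4)*(r + 3)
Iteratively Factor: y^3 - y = (y)*(y^2 - 1) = y*(y - 1)*(y + 1)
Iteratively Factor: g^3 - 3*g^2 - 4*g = (g + 1)*(g^2 - 4*g) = (g - 4)*(g + 1)*(g)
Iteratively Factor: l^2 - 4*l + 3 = (l - 3)*(l - 1)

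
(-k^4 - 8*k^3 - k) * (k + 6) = -k^5 - 14*k^4 - 48*k^3 - k^2 - 6*k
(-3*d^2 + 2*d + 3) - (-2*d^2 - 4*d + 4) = -d^2 + 6*d - 1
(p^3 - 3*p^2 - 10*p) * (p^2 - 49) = p^5 - 3*p^4 - 59*p^3 + 147*p^2 + 490*p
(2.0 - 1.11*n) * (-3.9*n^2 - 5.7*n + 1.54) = 4.329*n^3 - 1.473*n^2 - 13.1094*n + 3.08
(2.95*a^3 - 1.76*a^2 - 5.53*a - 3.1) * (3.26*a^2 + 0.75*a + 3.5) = 9.617*a^5 - 3.5251*a^4 - 9.0228*a^3 - 20.4135*a^2 - 21.68*a - 10.85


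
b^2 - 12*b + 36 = (b - 6)^2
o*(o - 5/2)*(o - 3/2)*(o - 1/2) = o^4 - 9*o^3/2 + 23*o^2/4 - 15*o/8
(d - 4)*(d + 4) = d^2 - 16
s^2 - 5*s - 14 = (s - 7)*(s + 2)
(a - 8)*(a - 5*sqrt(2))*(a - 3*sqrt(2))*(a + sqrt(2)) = a^4 - 7*sqrt(2)*a^3 - 8*a^3 + 14*a^2 + 56*sqrt(2)*a^2 - 112*a + 30*sqrt(2)*a - 240*sqrt(2)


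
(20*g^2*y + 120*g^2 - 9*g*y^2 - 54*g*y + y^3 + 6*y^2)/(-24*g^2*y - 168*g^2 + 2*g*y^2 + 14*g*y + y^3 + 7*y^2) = (-5*g*y - 30*g + y^2 + 6*y)/(6*g*y + 42*g + y^2 + 7*y)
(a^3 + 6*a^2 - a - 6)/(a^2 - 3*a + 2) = (a^2 + 7*a + 6)/(a - 2)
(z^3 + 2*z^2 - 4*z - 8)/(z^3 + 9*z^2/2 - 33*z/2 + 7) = 2*(z^2 + 4*z + 4)/(2*z^2 + 13*z - 7)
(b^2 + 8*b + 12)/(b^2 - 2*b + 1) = (b^2 + 8*b + 12)/(b^2 - 2*b + 1)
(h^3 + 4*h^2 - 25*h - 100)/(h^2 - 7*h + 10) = (h^2 + 9*h + 20)/(h - 2)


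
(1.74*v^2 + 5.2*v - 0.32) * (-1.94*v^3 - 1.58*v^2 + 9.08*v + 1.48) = -3.3756*v^5 - 12.8372*v^4 + 8.204*v^3 + 50.2968*v^2 + 4.7904*v - 0.4736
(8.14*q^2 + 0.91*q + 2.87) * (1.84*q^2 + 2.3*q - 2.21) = 14.9776*q^4 + 20.3964*q^3 - 10.6156*q^2 + 4.5899*q - 6.3427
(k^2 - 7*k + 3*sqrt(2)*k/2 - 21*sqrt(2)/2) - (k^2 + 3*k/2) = -17*k/2 + 3*sqrt(2)*k/2 - 21*sqrt(2)/2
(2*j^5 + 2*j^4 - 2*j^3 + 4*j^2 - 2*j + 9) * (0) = 0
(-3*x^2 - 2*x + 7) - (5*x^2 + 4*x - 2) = -8*x^2 - 6*x + 9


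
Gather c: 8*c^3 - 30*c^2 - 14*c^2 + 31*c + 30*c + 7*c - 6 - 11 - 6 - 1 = 8*c^3 - 44*c^2 + 68*c - 24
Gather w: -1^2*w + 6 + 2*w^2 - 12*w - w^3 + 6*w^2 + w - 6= -w^3 + 8*w^2 - 12*w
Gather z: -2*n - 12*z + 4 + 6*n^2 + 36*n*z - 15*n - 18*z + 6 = 6*n^2 - 17*n + z*(36*n - 30) + 10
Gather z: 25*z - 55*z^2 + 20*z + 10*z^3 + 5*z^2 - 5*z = 10*z^3 - 50*z^2 + 40*z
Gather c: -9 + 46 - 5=32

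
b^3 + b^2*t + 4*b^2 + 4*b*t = b*(b + 4)*(b + t)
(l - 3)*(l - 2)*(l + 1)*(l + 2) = l^4 - 2*l^3 - 7*l^2 + 8*l + 12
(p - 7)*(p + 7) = p^2 - 49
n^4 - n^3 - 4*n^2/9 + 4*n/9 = n*(n - 1)*(n - 2/3)*(n + 2/3)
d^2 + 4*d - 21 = (d - 3)*(d + 7)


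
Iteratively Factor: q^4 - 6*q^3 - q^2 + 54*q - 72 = (q - 2)*(q^3 - 4*q^2 - 9*q + 36) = (q - 4)*(q - 2)*(q^2 - 9) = (q - 4)*(q - 2)*(q + 3)*(q - 3)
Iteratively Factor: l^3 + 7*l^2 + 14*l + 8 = (l + 2)*(l^2 + 5*l + 4) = (l + 1)*(l + 2)*(l + 4)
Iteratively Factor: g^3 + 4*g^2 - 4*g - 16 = (g + 2)*(g^2 + 2*g - 8) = (g + 2)*(g + 4)*(g - 2)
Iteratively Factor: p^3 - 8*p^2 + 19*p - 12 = (p - 4)*(p^2 - 4*p + 3) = (p - 4)*(p - 3)*(p - 1)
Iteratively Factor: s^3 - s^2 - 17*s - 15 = (s + 3)*(s^2 - 4*s - 5) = (s - 5)*(s + 3)*(s + 1)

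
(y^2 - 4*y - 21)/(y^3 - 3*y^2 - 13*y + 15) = (y - 7)/(y^2 - 6*y + 5)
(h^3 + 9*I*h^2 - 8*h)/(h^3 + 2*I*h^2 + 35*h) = (h^2 + 9*I*h - 8)/(h^2 + 2*I*h + 35)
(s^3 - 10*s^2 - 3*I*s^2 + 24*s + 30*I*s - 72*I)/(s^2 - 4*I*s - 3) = (s^2 - 10*s + 24)/(s - I)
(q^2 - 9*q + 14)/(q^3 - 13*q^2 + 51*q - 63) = (q - 2)/(q^2 - 6*q + 9)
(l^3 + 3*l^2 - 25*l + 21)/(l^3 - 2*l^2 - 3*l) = (l^2 + 6*l - 7)/(l*(l + 1))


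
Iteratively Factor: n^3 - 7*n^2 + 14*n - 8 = (n - 2)*(n^2 - 5*n + 4) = (n - 4)*(n - 2)*(n - 1)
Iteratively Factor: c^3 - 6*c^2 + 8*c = (c - 2)*(c^2 - 4*c) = (c - 4)*(c - 2)*(c)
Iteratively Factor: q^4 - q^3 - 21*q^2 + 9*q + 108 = (q - 3)*(q^3 + 2*q^2 - 15*q - 36) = (q - 3)*(q + 3)*(q^2 - q - 12) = (q - 4)*(q - 3)*(q + 3)*(q + 3)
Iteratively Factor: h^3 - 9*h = (h + 3)*(h^2 - 3*h) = (h - 3)*(h + 3)*(h)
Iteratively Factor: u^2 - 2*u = (u - 2)*(u)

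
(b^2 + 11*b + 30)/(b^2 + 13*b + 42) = (b + 5)/(b + 7)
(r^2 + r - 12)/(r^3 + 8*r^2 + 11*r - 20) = (r - 3)/(r^2 + 4*r - 5)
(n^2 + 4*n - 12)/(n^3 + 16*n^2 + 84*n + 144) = (n - 2)/(n^2 + 10*n + 24)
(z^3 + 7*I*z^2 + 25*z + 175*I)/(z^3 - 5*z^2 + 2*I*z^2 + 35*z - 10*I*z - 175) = (z + 5*I)/(z - 5)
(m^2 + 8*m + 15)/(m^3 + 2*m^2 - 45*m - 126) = (m + 5)/(m^2 - m - 42)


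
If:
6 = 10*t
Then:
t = 3/5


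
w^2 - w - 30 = (w - 6)*(w + 5)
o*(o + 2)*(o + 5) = o^3 + 7*o^2 + 10*o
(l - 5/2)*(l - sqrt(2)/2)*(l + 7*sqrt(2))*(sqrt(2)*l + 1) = sqrt(2)*l^4 - 5*sqrt(2)*l^3/2 + 14*l^3 - 35*l^2 - sqrt(2)*l^2/2 - 7*l + 5*sqrt(2)*l/4 + 35/2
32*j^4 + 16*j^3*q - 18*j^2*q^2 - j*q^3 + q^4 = (-4*j + q)*(-2*j + q)*(j + q)*(4*j + q)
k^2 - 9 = (k - 3)*(k + 3)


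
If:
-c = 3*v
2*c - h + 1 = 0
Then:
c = -3*v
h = 1 - 6*v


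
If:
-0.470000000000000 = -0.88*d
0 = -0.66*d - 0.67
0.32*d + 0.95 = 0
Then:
No Solution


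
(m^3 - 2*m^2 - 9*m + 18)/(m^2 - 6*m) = (m^3 - 2*m^2 - 9*m + 18)/(m*(m - 6))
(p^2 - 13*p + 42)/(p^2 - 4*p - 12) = (p - 7)/(p + 2)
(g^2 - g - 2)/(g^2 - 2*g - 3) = (g - 2)/(g - 3)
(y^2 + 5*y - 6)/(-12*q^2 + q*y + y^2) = (y^2 + 5*y - 6)/(-12*q^2 + q*y + y^2)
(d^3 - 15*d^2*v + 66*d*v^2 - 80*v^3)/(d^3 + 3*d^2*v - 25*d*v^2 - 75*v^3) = (d^2 - 10*d*v + 16*v^2)/(d^2 + 8*d*v + 15*v^2)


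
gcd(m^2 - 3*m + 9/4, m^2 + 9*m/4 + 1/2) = 1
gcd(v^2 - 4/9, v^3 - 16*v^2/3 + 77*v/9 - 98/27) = v - 2/3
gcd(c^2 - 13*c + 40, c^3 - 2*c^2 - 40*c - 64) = c - 8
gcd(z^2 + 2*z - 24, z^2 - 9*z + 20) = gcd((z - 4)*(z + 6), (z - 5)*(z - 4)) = z - 4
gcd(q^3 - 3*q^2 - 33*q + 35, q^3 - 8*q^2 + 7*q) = q^2 - 8*q + 7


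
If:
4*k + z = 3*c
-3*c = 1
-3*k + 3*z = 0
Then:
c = -1/3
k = -1/5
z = -1/5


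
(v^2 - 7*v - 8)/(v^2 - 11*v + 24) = (v + 1)/(v - 3)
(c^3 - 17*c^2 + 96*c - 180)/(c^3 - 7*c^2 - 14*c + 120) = (c - 6)/(c + 4)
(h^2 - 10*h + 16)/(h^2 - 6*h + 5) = (h^2 - 10*h + 16)/(h^2 - 6*h + 5)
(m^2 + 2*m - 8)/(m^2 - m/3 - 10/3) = 3*(m + 4)/(3*m + 5)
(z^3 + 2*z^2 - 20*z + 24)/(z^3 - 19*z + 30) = (z^2 + 4*z - 12)/(z^2 + 2*z - 15)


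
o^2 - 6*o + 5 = (o - 5)*(o - 1)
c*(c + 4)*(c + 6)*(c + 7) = c^4 + 17*c^3 + 94*c^2 + 168*c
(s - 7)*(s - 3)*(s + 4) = s^3 - 6*s^2 - 19*s + 84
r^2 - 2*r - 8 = (r - 4)*(r + 2)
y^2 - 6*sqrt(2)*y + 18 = (y - 3*sqrt(2))^2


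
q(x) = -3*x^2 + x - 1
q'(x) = 1 - 6*x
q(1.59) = -6.99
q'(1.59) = -8.54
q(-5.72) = -104.88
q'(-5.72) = 35.32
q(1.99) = -10.89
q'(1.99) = -10.94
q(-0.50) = -2.25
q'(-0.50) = 4.00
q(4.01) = -45.23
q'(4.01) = -23.06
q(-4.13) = -56.30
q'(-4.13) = 25.78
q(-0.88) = -4.20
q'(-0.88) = 6.28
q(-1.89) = -13.61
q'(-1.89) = 12.34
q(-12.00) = -445.00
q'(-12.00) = 73.00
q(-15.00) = -691.00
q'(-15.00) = 91.00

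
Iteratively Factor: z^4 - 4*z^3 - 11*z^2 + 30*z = (z)*(z^3 - 4*z^2 - 11*z + 30) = z*(z - 5)*(z^2 + z - 6) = z*(z - 5)*(z - 2)*(z + 3)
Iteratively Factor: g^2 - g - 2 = (g - 2)*(g + 1)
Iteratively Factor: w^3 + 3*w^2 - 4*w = (w + 4)*(w^2 - w) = (w - 1)*(w + 4)*(w)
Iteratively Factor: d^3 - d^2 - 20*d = (d - 5)*(d^2 + 4*d) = (d - 5)*(d + 4)*(d)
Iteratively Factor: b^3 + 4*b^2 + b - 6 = (b + 2)*(b^2 + 2*b - 3) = (b - 1)*(b + 2)*(b + 3)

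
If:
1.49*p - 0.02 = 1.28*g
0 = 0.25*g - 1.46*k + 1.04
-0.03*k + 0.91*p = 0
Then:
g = 0.01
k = 0.71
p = 0.02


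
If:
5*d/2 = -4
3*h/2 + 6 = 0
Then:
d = -8/5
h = -4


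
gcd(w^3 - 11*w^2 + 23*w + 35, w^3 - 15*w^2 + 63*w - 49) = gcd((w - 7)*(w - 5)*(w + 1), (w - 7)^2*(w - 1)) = w - 7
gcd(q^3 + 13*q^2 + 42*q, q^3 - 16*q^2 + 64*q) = q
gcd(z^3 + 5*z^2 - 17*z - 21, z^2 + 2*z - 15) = z - 3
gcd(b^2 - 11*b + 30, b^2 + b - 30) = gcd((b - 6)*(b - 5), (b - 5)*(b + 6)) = b - 5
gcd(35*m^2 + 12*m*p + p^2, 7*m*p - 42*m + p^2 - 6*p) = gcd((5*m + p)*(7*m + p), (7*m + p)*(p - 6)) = 7*m + p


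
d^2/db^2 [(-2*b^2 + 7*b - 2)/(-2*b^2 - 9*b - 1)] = 2*(-64*b^3 + 12*b^2 + 150*b + 223)/(8*b^6 + 108*b^5 + 498*b^4 + 837*b^3 + 249*b^2 + 27*b + 1)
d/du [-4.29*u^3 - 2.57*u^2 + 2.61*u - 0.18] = -12.87*u^2 - 5.14*u + 2.61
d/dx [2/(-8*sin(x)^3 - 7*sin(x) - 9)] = 2*(24*sin(x)^2 + 7)*cos(x)/(8*sin(x)^3 + 7*sin(x) + 9)^2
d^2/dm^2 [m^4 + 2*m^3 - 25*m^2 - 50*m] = 12*m^2 + 12*m - 50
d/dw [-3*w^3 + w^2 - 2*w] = -9*w^2 + 2*w - 2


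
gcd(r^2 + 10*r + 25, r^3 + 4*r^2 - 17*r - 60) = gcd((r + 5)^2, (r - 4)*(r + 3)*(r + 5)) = r + 5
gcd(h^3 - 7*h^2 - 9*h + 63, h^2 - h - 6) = h - 3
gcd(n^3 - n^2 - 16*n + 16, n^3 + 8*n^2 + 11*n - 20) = n^2 + 3*n - 4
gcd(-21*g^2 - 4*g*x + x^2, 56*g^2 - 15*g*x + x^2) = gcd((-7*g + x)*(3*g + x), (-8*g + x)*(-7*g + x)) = -7*g + x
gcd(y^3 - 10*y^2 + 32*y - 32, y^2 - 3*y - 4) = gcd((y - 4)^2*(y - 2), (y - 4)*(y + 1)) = y - 4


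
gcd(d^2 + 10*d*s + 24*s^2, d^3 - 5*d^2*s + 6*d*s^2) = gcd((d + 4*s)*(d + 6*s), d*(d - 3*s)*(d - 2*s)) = 1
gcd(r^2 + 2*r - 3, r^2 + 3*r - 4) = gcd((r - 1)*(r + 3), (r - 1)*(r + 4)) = r - 1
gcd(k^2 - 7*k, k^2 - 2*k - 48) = 1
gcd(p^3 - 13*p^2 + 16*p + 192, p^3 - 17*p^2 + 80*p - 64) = p^2 - 16*p + 64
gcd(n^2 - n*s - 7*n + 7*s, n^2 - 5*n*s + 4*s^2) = -n + s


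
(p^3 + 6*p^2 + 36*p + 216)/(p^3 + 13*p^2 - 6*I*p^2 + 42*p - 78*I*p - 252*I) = (p + 6*I)/(p + 7)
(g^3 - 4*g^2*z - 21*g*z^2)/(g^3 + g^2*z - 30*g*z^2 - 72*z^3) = g*(-g + 7*z)/(-g^2 + 2*g*z + 24*z^2)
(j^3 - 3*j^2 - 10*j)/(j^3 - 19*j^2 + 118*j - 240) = j*(j + 2)/(j^2 - 14*j + 48)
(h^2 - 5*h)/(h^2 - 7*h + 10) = h/(h - 2)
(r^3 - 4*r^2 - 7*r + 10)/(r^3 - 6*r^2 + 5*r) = (r + 2)/r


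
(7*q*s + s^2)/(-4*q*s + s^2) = (-7*q - s)/(4*q - s)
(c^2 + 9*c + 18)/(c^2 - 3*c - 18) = (c + 6)/(c - 6)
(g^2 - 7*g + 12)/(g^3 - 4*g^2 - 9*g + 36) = 1/(g + 3)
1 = 1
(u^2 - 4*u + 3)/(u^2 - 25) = (u^2 - 4*u + 3)/(u^2 - 25)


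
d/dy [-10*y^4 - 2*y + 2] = -40*y^3 - 2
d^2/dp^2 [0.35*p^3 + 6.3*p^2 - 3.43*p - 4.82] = 2.1*p + 12.6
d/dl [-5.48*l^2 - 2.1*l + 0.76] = -10.96*l - 2.1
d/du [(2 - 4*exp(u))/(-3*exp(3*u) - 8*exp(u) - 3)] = 2*(-(2*exp(u) - 1)*(9*exp(2*u) + 8) + 6*exp(3*u) + 16*exp(u) + 6)*exp(u)/(3*exp(3*u) + 8*exp(u) + 3)^2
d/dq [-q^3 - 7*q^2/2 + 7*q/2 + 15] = -3*q^2 - 7*q + 7/2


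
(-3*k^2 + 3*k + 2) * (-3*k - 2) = 9*k^3 - 3*k^2 - 12*k - 4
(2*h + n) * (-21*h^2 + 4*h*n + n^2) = -42*h^3 - 13*h^2*n + 6*h*n^2 + n^3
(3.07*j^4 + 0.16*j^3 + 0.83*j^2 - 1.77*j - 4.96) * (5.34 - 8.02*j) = -24.6214*j^5 + 15.1106*j^4 - 5.8022*j^3 + 18.6276*j^2 + 30.3274*j - 26.4864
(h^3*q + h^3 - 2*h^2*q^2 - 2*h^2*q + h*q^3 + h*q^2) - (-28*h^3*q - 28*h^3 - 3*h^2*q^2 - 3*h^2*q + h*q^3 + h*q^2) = 29*h^3*q + 29*h^3 + h^2*q^2 + h^2*q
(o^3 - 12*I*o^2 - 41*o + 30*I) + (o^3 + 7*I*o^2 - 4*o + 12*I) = 2*o^3 - 5*I*o^2 - 45*o + 42*I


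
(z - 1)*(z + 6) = z^2 + 5*z - 6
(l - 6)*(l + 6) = l^2 - 36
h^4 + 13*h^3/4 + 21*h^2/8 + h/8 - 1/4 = (h - 1/4)*(h + 1/2)*(h + 1)*(h + 2)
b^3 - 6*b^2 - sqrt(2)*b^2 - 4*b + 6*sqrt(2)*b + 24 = (b - 6)*(b - 2*sqrt(2))*(b + sqrt(2))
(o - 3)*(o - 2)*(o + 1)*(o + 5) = o^4 + o^3 - 19*o^2 + 11*o + 30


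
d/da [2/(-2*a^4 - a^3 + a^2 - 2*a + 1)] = 2*(8*a^3 + 3*a^2 - 2*a + 2)/(2*a^4 + a^3 - a^2 + 2*a - 1)^2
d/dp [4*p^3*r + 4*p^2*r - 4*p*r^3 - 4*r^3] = 4*r*(3*p^2 + 2*p - r^2)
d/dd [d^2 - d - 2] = 2*d - 1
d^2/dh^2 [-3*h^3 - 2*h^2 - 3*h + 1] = -18*h - 4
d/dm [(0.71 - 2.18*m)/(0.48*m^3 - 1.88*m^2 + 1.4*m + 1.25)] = (2.0928*m^3 - 5.1208*m^2 + 2.6696*m - 3.719)/(0.2304*m^6 - 1.8048*m^5 + 4.8784*m^4 - 4.064*m^3 - 2.74*m^2 + 3.5*m + 1.5625)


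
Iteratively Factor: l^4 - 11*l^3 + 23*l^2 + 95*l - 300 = (l - 5)*(l^3 - 6*l^2 - 7*l + 60) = (l - 5)^2*(l^2 - l - 12) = (l - 5)^2*(l - 4)*(l + 3)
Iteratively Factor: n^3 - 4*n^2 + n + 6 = (n - 3)*(n^2 - n - 2) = (n - 3)*(n - 2)*(n + 1)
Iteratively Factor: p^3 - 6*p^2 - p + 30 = (p + 2)*(p^2 - 8*p + 15) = (p - 3)*(p + 2)*(p - 5)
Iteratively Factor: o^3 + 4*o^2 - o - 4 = (o - 1)*(o^2 + 5*o + 4) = (o - 1)*(o + 1)*(o + 4)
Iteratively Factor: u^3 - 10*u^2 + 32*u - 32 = (u - 2)*(u^2 - 8*u + 16) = (u - 4)*(u - 2)*(u - 4)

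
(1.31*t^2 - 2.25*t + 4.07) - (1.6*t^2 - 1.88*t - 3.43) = -0.29*t^2 - 0.37*t + 7.5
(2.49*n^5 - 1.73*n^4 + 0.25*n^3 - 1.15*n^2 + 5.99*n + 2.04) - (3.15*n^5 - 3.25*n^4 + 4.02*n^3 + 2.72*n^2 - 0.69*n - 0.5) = -0.66*n^5 + 1.52*n^4 - 3.77*n^3 - 3.87*n^2 + 6.68*n + 2.54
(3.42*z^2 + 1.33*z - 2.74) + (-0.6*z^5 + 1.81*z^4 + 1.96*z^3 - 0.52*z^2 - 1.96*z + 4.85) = -0.6*z^5 + 1.81*z^4 + 1.96*z^3 + 2.9*z^2 - 0.63*z + 2.11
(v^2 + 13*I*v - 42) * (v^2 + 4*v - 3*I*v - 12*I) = v^4 + 4*v^3 + 10*I*v^3 - 3*v^2 + 40*I*v^2 - 12*v + 126*I*v + 504*I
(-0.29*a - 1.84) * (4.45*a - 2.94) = -1.2905*a^2 - 7.3354*a + 5.4096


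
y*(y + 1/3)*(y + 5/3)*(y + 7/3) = y^4 + 13*y^3/3 + 47*y^2/9 + 35*y/27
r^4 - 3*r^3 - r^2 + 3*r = r*(r - 3)*(r - 1)*(r + 1)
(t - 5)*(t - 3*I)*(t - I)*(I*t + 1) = I*t^4 + 5*t^3 - 5*I*t^3 - 25*t^2 - 7*I*t^2 - 3*t + 35*I*t + 15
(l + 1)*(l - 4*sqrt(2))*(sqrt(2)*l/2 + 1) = sqrt(2)*l^3/2 - 3*l^2 + sqrt(2)*l^2/2 - 4*sqrt(2)*l - 3*l - 4*sqrt(2)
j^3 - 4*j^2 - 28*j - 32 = (j - 8)*(j + 2)^2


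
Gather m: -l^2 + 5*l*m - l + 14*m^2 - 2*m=-l^2 - l + 14*m^2 + m*(5*l - 2)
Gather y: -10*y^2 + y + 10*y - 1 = -10*y^2 + 11*y - 1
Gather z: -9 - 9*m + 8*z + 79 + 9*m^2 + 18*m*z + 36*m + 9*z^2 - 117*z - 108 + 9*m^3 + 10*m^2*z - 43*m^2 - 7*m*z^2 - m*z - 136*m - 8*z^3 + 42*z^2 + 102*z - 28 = 9*m^3 - 34*m^2 - 109*m - 8*z^3 + z^2*(51 - 7*m) + z*(10*m^2 + 17*m - 7) - 66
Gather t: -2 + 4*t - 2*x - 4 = 4*t - 2*x - 6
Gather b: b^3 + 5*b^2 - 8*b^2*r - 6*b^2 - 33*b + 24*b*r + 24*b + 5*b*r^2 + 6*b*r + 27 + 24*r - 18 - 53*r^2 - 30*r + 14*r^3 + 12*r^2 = b^3 + b^2*(-8*r - 1) + b*(5*r^2 + 30*r - 9) + 14*r^3 - 41*r^2 - 6*r + 9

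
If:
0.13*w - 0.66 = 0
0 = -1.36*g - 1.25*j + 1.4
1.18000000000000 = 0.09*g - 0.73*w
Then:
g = 54.29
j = -57.95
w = 5.08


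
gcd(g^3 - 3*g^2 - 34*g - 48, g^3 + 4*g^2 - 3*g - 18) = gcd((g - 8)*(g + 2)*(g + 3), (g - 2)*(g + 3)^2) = g + 3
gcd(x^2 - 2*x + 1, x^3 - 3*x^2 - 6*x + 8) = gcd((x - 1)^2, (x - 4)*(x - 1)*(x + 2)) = x - 1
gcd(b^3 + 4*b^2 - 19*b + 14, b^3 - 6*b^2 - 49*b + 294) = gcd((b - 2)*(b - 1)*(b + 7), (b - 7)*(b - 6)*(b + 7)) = b + 7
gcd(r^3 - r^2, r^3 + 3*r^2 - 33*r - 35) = 1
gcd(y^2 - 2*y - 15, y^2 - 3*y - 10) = y - 5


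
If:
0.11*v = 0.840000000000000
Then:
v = 7.64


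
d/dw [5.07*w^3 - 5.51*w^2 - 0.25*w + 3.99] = 15.21*w^2 - 11.02*w - 0.25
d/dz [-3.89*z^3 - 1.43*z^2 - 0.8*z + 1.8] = -11.67*z^2 - 2.86*z - 0.8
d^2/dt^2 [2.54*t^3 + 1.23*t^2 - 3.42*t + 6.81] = 15.24*t + 2.46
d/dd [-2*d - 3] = -2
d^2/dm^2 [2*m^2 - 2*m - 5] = 4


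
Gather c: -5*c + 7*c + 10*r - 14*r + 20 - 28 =2*c - 4*r - 8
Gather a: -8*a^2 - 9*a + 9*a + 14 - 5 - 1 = 8 - 8*a^2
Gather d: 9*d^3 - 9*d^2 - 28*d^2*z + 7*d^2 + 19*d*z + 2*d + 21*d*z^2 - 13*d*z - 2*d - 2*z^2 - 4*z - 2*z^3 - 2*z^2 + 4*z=9*d^3 + d^2*(-28*z - 2) + d*(21*z^2 + 6*z) - 2*z^3 - 4*z^2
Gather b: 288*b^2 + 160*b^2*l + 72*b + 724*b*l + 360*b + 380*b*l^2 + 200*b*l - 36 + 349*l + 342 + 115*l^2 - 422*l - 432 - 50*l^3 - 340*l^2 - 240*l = b^2*(160*l + 288) + b*(380*l^2 + 924*l + 432) - 50*l^3 - 225*l^2 - 313*l - 126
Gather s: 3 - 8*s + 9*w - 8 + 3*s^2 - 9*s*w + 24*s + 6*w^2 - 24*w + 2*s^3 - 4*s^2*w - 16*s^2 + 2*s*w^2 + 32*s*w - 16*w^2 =2*s^3 + s^2*(-4*w - 13) + s*(2*w^2 + 23*w + 16) - 10*w^2 - 15*w - 5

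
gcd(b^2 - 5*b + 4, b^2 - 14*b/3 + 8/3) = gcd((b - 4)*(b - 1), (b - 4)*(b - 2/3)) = b - 4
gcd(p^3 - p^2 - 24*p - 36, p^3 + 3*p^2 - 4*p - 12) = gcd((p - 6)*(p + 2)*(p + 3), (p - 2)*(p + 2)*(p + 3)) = p^2 + 5*p + 6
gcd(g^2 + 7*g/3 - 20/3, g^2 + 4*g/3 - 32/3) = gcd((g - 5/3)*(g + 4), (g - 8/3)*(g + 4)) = g + 4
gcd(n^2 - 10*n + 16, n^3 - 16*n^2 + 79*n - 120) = n - 8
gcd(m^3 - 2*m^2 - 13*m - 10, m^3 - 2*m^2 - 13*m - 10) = m^3 - 2*m^2 - 13*m - 10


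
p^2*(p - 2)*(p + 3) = p^4 + p^3 - 6*p^2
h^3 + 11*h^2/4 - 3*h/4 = h*(h - 1/4)*(h + 3)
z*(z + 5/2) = z^2 + 5*z/2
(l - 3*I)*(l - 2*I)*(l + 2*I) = l^3 - 3*I*l^2 + 4*l - 12*I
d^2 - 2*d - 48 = (d - 8)*(d + 6)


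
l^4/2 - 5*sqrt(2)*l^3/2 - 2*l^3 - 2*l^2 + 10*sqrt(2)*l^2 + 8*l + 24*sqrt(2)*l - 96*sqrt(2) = (l/2 + sqrt(2))*(l - 4)*(l - 4*sqrt(2))*(l - 3*sqrt(2))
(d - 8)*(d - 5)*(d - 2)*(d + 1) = d^4 - 14*d^3 + 51*d^2 - 14*d - 80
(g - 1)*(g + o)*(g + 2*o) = g^3 + 3*g^2*o - g^2 + 2*g*o^2 - 3*g*o - 2*o^2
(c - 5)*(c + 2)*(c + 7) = c^3 + 4*c^2 - 31*c - 70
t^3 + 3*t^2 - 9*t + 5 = (t - 1)^2*(t + 5)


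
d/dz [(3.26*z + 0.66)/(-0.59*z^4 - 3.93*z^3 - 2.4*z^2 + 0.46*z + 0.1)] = (5.7702*z^4 + 27.1812*z^3 + 15.6054*z^2 + 3.168*z + 0.0224)/(0.3481*z^8 + 4.6374*z^7 + 18.2769*z^6 + 18.3212*z^5 + 2.0264*z^4 - 2.994*z^3 - 0.2684*z^2 + 0.092*z + 0.01)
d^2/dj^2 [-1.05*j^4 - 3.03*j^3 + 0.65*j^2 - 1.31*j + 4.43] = -12.6*j^2 - 18.18*j + 1.3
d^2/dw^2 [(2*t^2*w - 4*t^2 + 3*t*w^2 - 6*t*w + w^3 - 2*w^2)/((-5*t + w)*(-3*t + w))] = 2*t*(915*t^4 + 585*t^3*w - 1366*t^3 - 495*t^2*w^2 + 366*t^2*w + 75*t*w^3 + 78*t*w^2 - 22*w^3)/(3375*t^6 - 5400*t^5*w + 3555*t^4*w^2 - 1232*t^3*w^3 + 237*t^2*w^4 - 24*t*w^5 + w^6)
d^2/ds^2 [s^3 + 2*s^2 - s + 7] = 6*s + 4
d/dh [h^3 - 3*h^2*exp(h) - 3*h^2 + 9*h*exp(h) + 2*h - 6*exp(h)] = -3*h^2*exp(h) + 3*h^2 + 3*h*exp(h) - 6*h + 3*exp(h) + 2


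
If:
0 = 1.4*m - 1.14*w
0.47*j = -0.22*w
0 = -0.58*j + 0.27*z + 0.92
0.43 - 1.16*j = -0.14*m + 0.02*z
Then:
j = 0.34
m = -0.60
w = -0.74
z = -2.67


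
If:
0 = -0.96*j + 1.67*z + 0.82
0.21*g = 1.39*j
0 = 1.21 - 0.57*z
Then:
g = 30.10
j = 4.55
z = 2.12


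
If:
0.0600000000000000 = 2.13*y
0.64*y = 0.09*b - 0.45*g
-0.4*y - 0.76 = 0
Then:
No Solution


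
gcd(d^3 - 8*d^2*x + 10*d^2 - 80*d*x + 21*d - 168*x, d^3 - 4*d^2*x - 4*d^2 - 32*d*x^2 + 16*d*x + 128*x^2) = -d + 8*x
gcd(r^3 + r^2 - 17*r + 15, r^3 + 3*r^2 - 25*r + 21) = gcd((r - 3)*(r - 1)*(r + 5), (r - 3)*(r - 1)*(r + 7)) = r^2 - 4*r + 3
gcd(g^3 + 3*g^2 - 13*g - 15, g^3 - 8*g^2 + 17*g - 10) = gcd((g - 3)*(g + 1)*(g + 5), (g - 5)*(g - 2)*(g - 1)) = 1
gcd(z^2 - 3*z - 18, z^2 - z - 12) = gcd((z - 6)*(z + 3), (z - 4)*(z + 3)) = z + 3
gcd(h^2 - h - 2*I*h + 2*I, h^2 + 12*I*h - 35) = 1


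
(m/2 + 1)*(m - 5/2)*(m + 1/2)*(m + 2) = m^4/2 + m^3 - 21*m^2/8 - 13*m/2 - 5/2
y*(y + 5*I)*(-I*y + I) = -I*y^3 + 5*y^2 + I*y^2 - 5*y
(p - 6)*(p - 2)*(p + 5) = p^3 - 3*p^2 - 28*p + 60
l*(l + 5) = l^2 + 5*l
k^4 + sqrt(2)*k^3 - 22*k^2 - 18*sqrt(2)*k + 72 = (k - 3*sqrt(2))*(k - sqrt(2))*(k + 2*sqrt(2))*(k + 3*sqrt(2))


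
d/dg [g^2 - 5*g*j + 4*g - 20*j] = 2*g - 5*j + 4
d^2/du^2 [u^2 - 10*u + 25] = 2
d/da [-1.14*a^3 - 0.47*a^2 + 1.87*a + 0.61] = -3.42*a^2 - 0.94*a + 1.87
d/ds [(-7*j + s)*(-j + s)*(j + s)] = -j^2 - 14*j*s + 3*s^2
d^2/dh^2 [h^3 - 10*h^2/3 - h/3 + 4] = 6*h - 20/3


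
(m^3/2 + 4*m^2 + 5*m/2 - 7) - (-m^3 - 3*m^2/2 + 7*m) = 3*m^3/2 + 11*m^2/2 - 9*m/2 - 7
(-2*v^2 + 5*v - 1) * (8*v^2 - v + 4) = -16*v^4 + 42*v^3 - 21*v^2 + 21*v - 4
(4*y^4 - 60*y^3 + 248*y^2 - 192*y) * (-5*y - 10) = -20*y^5 + 260*y^4 - 640*y^3 - 1520*y^2 + 1920*y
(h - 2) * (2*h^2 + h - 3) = 2*h^3 - 3*h^2 - 5*h + 6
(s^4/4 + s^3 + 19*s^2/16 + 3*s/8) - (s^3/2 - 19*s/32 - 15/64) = s^4/4 + s^3/2 + 19*s^2/16 + 31*s/32 + 15/64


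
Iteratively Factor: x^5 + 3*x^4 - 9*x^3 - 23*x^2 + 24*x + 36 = (x + 3)*(x^4 - 9*x^2 + 4*x + 12) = (x + 3)^2*(x^3 - 3*x^2 + 4) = (x + 1)*(x + 3)^2*(x^2 - 4*x + 4) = (x - 2)*(x + 1)*(x + 3)^2*(x - 2)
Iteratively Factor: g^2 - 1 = (g + 1)*(g - 1)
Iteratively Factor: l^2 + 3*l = (l)*(l + 3)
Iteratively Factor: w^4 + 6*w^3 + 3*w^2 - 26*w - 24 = (w + 4)*(w^3 + 2*w^2 - 5*w - 6) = (w + 1)*(w + 4)*(w^2 + w - 6) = (w + 1)*(w + 3)*(w + 4)*(w - 2)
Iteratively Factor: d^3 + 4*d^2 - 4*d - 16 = (d - 2)*(d^2 + 6*d + 8) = (d - 2)*(d + 4)*(d + 2)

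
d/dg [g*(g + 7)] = 2*g + 7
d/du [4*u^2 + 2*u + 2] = 8*u + 2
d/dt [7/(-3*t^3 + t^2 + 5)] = 7*t*(9*t - 2)/(-3*t^3 + t^2 + 5)^2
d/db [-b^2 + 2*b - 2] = 2 - 2*b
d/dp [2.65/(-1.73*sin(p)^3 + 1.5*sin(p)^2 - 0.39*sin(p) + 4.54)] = (13.7535*sin(p)^2 - 7.95*sin(p) + 1.0335)*cos(p)/(1.73*sin(p)^3 - 1.5*sin(p)^2 + 0.39*sin(p) - 4.54)^2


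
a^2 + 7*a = a*(a + 7)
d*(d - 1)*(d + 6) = d^3 + 5*d^2 - 6*d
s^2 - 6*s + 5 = (s - 5)*(s - 1)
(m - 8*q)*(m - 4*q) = m^2 - 12*m*q + 32*q^2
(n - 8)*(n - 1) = n^2 - 9*n + 8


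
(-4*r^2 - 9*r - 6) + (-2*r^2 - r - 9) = -6*r^2 - 10*r - 15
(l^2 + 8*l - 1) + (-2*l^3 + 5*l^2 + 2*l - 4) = -2*l^3 + 6*l^2 + 10*l - 5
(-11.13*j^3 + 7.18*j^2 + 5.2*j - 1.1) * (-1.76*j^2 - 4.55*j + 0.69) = 19.5888*j^5 + 38.0047*j^4 - 49.5007*j^3 - 16.7698*j^2 + 8.593*j - 0.759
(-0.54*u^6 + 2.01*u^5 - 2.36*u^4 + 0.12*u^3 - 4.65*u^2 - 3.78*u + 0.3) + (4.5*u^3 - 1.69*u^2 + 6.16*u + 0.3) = -0.54*u^6 + 2.01*u^5 - 2.36*u^4 + 4.62*u^3 - 6.34*u^2 + 2.38*u + 0.6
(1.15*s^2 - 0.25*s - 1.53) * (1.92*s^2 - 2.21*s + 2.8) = 2.208*s^4 - 3.0215*s^3 + 0.8349*s^2 + 2.6813*s - 4.284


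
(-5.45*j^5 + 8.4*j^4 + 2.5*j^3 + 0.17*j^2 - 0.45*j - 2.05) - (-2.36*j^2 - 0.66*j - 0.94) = -5.45*j^5 + 8.4*j^4 + 2.5*j^3 + 2.53*j^2 + 0.21*j - 1.11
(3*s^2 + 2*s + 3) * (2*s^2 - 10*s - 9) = 6*s^4 - 26*s^3 - 41*s^2 - 48*s - 27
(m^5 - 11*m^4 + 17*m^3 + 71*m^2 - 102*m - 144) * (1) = m^5 - 11*m^4 + 17*m^3 + 71*m^2 - 102*m - 144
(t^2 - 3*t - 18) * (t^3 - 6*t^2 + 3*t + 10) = t^5 - 9*t^4 + 3*t^3 + 109*t^2 - 84*t - 180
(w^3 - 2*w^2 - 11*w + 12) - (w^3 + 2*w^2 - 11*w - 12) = 24 - 4*w^2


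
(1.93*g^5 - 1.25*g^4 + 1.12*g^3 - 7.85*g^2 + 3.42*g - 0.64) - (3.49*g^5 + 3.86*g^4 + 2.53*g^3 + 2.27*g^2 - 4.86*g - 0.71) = -1.56*g^5 - 5.11*g^4 - 1.41*g^3 - 10.12*g^2 + 8.28*g + 0.07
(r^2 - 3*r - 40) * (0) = 0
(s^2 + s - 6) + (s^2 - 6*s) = 2*s^2 - 5*s - 6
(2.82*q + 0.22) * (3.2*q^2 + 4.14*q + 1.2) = 9.024*q^3 + 12.3788*q^2 + 4.2948*q + 0.264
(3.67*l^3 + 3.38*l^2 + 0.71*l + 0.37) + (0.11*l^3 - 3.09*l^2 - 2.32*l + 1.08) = 3.78*l^3 + 0.29*l^2 - 1.61*l + 1.45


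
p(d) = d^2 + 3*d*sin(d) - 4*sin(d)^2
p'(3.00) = -1.37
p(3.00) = 10.19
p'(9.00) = -2.36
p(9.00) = 91.45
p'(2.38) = 5.66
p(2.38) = 8.69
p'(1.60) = 6.29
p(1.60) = 3.36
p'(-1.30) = -4.47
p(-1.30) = 1.73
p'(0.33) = 0.12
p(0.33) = 0.01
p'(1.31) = 4.54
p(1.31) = 1.78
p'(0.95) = 2.21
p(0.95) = 0.57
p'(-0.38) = -0.18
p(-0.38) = 0.02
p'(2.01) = 7.25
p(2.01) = 6.22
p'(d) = 3*d*cos(d) + 2*d - 8*sin(d)*cos(d) + 3*sin(d)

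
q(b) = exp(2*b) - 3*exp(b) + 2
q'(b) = 2*exp(2*b) - 3*exp(b)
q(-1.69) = 1.48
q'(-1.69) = -0.49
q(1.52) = 9.19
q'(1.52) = 28.09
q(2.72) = 186.90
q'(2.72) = 415.34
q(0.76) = 0.16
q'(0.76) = 2.73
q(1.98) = 32.73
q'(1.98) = 83.19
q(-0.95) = 0.99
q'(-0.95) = -0.86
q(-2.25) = 1.69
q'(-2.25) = -0.29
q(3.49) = 978.56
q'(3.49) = 2051.48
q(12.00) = 26488633867.47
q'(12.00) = 52977755995.31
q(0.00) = 0.00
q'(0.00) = -1.00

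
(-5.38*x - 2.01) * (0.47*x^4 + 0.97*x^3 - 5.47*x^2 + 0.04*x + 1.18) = -2.5286*x^5 - 6.1633*x^4 + 27.4789*x^3 + 10.7795*x^2 - 6.4288*x - 2.3718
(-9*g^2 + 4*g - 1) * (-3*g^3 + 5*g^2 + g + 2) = 27*g^5 - 57*g^4 + 14*g^3 - 19*g^2 + 7*g - 2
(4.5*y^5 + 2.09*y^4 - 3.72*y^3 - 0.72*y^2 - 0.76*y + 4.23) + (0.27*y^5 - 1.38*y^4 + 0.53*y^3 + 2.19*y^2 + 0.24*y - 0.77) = 4.77*y^5 + 0.71*y^4 - 3.19*y^3 + 1.47*y^2 - 0.52*y + 3.46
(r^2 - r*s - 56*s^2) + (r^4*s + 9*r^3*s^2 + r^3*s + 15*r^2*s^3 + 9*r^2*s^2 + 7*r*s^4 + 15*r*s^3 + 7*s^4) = r^4*s + 9*r^3*s^2 + r^3*s + 15*r^2*s^3 + 9*r^2*s^2 + r^2 + 7*r*s^4 + 15*r*s^3 - r*s + 7*s^4 - 56*s^2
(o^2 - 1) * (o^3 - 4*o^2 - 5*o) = o^5 - 4*o^4 - 6*o^3 + 4*o^2 + 5*o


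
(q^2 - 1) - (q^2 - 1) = 0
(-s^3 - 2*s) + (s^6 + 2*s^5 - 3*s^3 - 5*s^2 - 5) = s^6 + 2*s^5 - 4*s^3 - 5*s^2 - 2*s - 5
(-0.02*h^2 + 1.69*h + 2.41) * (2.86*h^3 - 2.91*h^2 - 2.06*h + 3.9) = -0.0572*h^5 + 4.8916*h^4 + 2.0159*h^3 - 10.5725*h^2 + 1.6264*h + 9.399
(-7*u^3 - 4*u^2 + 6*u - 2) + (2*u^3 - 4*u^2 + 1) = -5*u^3 - 8*u^2 + 6*u - 1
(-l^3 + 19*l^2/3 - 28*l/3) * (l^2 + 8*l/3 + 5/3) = -l^5 + 11*l^4/3 + 53*l^3/9 - 43*l^2/3 - 140*l/9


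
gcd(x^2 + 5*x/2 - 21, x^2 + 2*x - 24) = x + 6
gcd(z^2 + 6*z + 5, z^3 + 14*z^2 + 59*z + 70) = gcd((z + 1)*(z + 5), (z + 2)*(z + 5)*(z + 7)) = z + 5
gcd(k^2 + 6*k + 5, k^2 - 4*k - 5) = k + 1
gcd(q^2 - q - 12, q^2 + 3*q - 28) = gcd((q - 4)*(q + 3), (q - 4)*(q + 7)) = q - 4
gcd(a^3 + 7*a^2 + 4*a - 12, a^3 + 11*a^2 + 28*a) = 1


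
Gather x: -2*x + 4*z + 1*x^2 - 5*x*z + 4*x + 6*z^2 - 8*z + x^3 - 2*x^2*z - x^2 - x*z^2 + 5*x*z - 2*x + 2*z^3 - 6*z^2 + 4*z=x^3 - 2*x^2*z - x*z^2 + 2*z^3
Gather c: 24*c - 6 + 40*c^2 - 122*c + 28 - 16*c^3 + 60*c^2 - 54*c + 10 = -16*c^3 + 100*c^2 - 152*c + 32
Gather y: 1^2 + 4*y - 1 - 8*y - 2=-4*y - 2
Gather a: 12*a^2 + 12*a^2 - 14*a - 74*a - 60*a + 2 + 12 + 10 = 24*a^2 - 148*a + 24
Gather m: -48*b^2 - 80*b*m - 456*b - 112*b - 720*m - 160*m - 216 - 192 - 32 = -48*b^2 - 568*b + m*(-80*b - 880) - 440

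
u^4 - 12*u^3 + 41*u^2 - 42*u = u*(u - 7)*(u - 3)*(u - 2)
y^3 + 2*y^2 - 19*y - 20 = (y - 4)*(y + 1)*(y + 5)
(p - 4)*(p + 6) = p^2 + 2*p - 24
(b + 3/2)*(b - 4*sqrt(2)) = b^2 - 4*sqrt(2)*b + 3*b/2 - 6*sqrt(2)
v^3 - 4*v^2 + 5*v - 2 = (v - 2)*(v - 1)^2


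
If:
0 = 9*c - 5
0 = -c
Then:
No Solution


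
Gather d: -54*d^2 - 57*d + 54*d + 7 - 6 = -54*d^2 - 3*d + 1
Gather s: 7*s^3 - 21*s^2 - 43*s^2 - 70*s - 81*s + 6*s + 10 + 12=7*s^3 - 64*s^2 - 145*s + 22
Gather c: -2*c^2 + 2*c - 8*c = -2*c^2 - 6*c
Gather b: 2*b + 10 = 2*b + 10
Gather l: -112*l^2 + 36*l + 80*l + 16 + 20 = -112*l^2 + 116*l + 36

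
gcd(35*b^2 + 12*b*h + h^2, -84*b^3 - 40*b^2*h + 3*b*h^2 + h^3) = 7*b + h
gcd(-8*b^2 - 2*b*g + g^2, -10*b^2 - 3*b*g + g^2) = 2*b + g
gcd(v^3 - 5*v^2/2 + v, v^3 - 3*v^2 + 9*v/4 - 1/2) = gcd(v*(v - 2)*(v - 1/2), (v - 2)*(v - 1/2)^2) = v^2 - 5*v/2 + 1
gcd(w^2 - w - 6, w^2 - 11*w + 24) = w - 3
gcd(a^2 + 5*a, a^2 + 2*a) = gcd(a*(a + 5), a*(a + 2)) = a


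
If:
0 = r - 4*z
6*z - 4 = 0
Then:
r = 8/3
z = 2/3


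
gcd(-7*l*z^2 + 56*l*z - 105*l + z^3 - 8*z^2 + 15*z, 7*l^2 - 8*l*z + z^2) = -7*l + z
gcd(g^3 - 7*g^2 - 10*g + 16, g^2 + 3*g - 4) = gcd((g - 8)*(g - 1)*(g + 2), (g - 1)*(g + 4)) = g - 1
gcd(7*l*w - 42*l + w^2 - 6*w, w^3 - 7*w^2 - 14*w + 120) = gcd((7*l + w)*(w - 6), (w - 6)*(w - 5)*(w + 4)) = w - 6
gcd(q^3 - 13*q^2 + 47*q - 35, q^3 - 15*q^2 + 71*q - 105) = q^2 - 12*q + 35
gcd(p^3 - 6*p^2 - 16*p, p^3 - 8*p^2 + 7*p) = p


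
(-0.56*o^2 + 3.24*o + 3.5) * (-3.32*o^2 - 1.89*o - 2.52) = 1.8592*o^4 - 9.6984*o^3 - 16.3324*o^2 - 14.7798*o - 8.82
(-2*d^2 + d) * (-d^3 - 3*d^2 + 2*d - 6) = 2*d^5 + 5*d^4 - 7*d^3 + 14*d^2 - 6*d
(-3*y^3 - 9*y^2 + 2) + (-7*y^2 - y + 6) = -3*y^3 - 16*y^2 - y + 8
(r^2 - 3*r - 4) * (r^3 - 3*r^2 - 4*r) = r^5 - 6*r^4 + r^3 + 24*r^2 + 16*r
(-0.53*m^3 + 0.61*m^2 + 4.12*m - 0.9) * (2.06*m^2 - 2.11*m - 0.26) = -1.0918*m^5 + 2.3749*m^4 + 7.3379*m^3 - 10.7058*m^2 + 0.8278*m + 0.234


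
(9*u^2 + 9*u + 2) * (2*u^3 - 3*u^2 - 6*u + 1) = 18*u^5 - 9*u^4 - 77*u^3 - 51*u^2 - 3*u + 2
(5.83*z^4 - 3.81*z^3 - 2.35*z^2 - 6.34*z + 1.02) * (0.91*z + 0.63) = 5.3053*z^5 + 0.2058*z^4 - 4.5388*z^3 - 7.2499*z^2 - 3.066*z + 0.6426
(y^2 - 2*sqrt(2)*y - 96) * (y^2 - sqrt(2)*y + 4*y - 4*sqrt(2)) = y^4 - 3*sqrt(2)*y^3 + 4*y^3 - 92*y^2 - 12*sqrt(2)*y^2 - 368*y + 96*sqrt(2)*y + 384*sqrt(2)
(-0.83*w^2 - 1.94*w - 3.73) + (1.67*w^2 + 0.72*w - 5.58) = 0.84*w^2 - 1.22*w - 9.31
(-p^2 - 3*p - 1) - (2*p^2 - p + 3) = -3*p^2 - 2*p - 4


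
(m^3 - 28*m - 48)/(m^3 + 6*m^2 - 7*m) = (m^3 - 28*m - 48)/(m*(m^2 + 6*m - 7))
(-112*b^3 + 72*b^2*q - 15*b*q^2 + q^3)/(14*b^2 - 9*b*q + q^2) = (16*b^2 - 8*b*q + q^2)/(-2*b + q)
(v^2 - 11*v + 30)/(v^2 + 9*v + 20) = (v^2 - 11*v + 30)/(v^2 + 9*v + 20)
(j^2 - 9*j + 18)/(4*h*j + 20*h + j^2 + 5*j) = (j^2 - 9*j + 18)/(4*h*j + 20*h + j^2 + 5*j)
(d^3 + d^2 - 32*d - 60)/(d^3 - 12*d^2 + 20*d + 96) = (d + 5)/(d - 8)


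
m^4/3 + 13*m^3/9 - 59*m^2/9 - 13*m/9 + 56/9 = (m/3 + 1/3)*(m - 8/3)*(m - 1)*(m + 7)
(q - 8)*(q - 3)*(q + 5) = q^3 - 6*q^2 - 31*q + 120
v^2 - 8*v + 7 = (v - 7)*(v - 1)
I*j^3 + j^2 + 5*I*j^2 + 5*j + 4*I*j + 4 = (j + 4)*(j - I)*(I*j + I)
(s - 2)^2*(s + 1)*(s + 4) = s^4 + s^3 - 12*s^2 + 4*s + 16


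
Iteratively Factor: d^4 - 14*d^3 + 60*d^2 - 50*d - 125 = (d + 1)*(d^3 - 15*d^2 + 75*d - 125) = (d - 5)*(d + 1)*(d^2 - 10*d + 25) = (d - 5)^2*(d + 1)*(d - 5)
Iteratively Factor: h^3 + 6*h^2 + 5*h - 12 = (h + 3)*(h^2 + 3*h - 4) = (h + 3)*(h + 4)*(h - 1)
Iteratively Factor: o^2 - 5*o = (o)*(o - 5)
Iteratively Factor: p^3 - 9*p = (p + 3)*(p^2 - 3*p) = p*(p + 3)*(p - 3)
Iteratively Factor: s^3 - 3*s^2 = (s)*(s^2 - 3*s) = s^2*(s - 3)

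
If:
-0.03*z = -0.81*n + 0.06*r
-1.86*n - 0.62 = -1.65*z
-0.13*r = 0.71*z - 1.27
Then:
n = 0.41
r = 5.17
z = 0.84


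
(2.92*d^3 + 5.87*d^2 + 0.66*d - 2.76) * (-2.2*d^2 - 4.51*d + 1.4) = -6.424*d^5 - 26.0832*d^4 - 23.8377*d^3 + 11.3134*d^2 + 13.3716*d - 3.864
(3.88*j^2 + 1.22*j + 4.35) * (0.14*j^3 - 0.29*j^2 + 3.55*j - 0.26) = 0.5432*j^5 - 0.9544*j^4 + 14.0292*j^3 + 2.0607*j^2 + 15.1253*j - 1.131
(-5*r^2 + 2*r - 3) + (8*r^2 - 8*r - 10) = 3*r^2 - 6*r - 13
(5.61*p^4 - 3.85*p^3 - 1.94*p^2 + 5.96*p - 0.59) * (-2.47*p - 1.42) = -13.8567*p^5 + 1.5433*p^4 + 10.2588*p^3 - 11.9664*p^2 - 7.0059*p + 0.8378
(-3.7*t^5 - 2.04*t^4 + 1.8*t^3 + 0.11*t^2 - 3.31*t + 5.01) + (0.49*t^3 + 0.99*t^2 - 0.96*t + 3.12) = -3.7*t^5 - 2.04*t^4 + 2.29*t^3 + 1.1*t^2 - 4.27*t + 8.13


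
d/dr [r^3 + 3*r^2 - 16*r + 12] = 3*r^2 + 6*r - 16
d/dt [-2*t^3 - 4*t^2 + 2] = 2*t*(-3*t - 4)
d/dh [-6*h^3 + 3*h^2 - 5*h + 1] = -18*h^2 + 6*h - 5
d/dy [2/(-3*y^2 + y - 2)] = 2*(6*y - 1)/(3*y^2 - y + 2)^2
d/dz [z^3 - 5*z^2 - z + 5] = 3*z^2 - 10*z - 1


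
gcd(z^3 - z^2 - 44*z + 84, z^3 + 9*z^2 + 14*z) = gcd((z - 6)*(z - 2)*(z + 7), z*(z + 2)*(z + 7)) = z + 7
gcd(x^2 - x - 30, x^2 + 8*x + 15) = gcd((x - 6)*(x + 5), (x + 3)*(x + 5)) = x + 5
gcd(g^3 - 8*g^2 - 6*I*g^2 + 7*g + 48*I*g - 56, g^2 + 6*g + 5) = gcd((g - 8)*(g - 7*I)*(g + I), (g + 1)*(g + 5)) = 1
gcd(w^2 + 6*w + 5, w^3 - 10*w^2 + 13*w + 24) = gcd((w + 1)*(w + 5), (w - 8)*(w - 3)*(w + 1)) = w + 1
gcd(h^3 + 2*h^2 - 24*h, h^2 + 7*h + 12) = 1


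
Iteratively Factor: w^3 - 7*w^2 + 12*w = (w - 3)*(w^2 - 4*w) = w*(w - 3)*(w - 4)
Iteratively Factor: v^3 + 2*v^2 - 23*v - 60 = (v + 4)*(v^2 - 2*v - 15) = (v - 5)*(v + 4)*(v + 3)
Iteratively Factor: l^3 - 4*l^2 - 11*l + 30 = (l + 3)*(l^2 - 7*l + 10) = (l - 5)*(l + 3)*(l - 2)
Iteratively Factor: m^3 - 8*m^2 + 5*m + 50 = (m + 2)*(m^2 - 10*m + 25) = (m - 5)*(m + 2)*(m - 5)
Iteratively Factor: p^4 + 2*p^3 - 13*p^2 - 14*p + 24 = (p - 3)*(p^3 + 5*p^2 + 2*p - 8) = (p - 3)*(p + 4)*(p^2 + p - 2) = (p - 3)*(p + 2)*(p + 4)*(p - 1)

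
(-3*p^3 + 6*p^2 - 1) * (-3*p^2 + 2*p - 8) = 9*p^5 - 24*p^4 + 36*p^3 - 45*p^2 - 2*p + 8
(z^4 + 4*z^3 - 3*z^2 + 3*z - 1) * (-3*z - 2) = -3*z^5 - 14*z^4 + z^3 - 3*z^2 - 3*z + 2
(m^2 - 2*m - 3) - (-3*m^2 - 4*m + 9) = 4*m^2 + 2*m - 12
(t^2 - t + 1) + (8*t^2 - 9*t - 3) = 9*t^2 - 10*t - 2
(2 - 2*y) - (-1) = 3 - 2*y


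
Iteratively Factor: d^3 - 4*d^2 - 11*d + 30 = (d - 5)*(d^2 + d - 6) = (d - 5)*(d + 3)*(d - 2)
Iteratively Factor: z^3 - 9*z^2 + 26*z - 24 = (z - 3)*(z^2 - 6*z + 8) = (z - 4)*(z - 3)*(z - 2)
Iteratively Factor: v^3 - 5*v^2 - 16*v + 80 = (v - 5)*(v^2 - 16) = (v - 5)*(v - 4)*(v + 4)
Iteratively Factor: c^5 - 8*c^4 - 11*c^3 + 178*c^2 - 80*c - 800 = (c - 4)*(c^4 - 4*c^3 - 27*c^2 + 70*c + 200) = (c - 4)*(c + 4)*(c^3 - 8*c^2 + 5*c + 50) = (c - 5)*(c - 4)*(c + 4)*(c^2 - 3*c - 10) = (c - 5)*(c - 4)*(c + 2)*(c + 4)*(c - 5)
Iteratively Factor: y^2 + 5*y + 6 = (y + 3)*(y + 2)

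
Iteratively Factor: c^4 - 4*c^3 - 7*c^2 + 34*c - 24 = (c - 2)*(c^3 - 2*c^2 - 11*c + 12) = (c - 4)*(c - 2)*(c^2 + 2*c - 3) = (c - 4)*(c - 2)*(c - 1)*(c + 3)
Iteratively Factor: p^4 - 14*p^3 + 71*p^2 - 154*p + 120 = (p - 2)*(p^3 - 12*p^2 + 47*p - 60) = (p - 5)*(p - 2)*(p^2 - 7*p + 12) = (p - 5)*(p - 4)*(p - 2)*(p - 3)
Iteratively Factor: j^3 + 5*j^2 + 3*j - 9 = (j + 3)*(j^2 + 2*j - 3) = (j + 3)^2*(j - 1)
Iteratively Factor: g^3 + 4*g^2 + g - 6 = (g + 2)*(g^2 + 2*g - 3) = (g - 1)*(g + 2)*(g + 3)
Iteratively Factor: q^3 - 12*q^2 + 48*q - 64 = (q - 4)*(q^2 - 8*q + 16) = (q - 4)^2*(q - 4)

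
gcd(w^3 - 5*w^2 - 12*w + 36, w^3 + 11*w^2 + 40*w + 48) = w + 3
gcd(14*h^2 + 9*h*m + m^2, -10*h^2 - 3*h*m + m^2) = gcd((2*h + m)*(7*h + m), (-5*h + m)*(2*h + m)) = 2*h + m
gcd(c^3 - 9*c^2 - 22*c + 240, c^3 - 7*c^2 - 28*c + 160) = c^2 - 3*c - 40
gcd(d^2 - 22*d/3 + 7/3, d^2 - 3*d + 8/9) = d - 1/3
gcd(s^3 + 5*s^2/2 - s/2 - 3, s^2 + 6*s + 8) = s + 2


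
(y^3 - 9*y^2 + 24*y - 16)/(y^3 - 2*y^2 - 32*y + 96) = (y - 1)/(y + 6)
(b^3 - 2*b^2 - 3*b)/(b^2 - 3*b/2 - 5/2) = 2*b*(b - 3)/(2*b - 5)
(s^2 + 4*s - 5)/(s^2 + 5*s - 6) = (s + 5)/(s + 6)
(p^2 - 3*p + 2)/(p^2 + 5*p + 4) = (p^2 - 3*p + 2)/(p^2 + 5*p + 4)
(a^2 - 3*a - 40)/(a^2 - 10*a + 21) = (a^2 - 3*a - 40)/(a^2 - 10*a + 21)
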